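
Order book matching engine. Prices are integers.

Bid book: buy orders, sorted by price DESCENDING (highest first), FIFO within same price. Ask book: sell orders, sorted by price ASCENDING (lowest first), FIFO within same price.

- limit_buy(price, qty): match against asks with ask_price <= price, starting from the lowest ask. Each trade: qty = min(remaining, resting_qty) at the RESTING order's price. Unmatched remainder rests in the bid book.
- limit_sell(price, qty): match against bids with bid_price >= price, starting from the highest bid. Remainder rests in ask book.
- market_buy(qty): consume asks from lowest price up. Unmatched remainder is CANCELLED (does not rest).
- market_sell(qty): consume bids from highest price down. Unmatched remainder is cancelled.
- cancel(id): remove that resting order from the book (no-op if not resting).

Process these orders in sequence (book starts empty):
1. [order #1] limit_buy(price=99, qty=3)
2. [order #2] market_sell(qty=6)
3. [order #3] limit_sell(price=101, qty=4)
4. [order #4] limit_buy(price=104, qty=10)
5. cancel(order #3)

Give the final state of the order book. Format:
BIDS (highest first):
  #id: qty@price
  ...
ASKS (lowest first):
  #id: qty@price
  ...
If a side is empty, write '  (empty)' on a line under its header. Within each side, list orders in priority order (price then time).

After op 1 [order #1] limit_buy(price=99, qty=3): fills=none; bids=[#1:3@99] asks=[-]
After op 2 [order #2] market_sell(qty=6): fills=#1x#2:3@99; bids=[-] asks=[-]
After op 3 [order #3] limit_sell(price=101, qty=4): fills=none; bids=[-] asks=[#3:4@101]
After op 4 [order #4] limit_buy(price=104, qty=10): fills=#4x#3:4@101; bids=[#4:6@104] asks=[-]
After op 5 cancel(order #3): fills=none; bids=[#4:6@104] asks=[-]

Answer: BIDS (highest first):
  #4: 6@104
ASKS (lowest first):
  (empty)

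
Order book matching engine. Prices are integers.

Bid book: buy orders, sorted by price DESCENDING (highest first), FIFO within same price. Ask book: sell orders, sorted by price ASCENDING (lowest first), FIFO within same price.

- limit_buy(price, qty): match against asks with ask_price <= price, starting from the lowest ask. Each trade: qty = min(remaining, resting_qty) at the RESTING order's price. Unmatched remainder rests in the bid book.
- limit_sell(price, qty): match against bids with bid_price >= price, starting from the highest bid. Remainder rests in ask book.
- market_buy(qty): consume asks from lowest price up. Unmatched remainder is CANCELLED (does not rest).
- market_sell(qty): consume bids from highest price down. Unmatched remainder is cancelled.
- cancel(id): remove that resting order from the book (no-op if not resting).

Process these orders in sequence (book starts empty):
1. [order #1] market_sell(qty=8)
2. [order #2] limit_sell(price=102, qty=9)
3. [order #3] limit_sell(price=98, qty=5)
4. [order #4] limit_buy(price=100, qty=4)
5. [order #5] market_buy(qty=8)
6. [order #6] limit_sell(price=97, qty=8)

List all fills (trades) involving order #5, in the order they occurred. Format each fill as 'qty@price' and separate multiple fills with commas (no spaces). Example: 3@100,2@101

Answer: 1@98,7@102

Derivation:
After op 1 [order #1] market_sell(qty=8): fills=none; bids=[-] asks=[-]
After op 2 [order #2] limit_sell(price=102, qty=9): fills=none; bids=[-] asks=[#2:9@102]
After op 3 [order #3] limit_sell(price=98, qty=5): fills=none; bids=[-] asks=[#3:5@98 #2:9@102]
After op 4 [order #4] limit_buy(price=100, qty=4): fills=#4x#3:4@98; bids=[-] asks=[#3:1@98 #2:9@102]
After op 5 [order #5] market_buy(qty=8): fills=#5x#3:1@98 #5x#2:7@102; bids=[-] asks=[#2:2@102]
After op 6 [order #6] limit_sell(price=97, qty=8): fills=none; bids=[-] asks=[#6:8@97 #2:2@102]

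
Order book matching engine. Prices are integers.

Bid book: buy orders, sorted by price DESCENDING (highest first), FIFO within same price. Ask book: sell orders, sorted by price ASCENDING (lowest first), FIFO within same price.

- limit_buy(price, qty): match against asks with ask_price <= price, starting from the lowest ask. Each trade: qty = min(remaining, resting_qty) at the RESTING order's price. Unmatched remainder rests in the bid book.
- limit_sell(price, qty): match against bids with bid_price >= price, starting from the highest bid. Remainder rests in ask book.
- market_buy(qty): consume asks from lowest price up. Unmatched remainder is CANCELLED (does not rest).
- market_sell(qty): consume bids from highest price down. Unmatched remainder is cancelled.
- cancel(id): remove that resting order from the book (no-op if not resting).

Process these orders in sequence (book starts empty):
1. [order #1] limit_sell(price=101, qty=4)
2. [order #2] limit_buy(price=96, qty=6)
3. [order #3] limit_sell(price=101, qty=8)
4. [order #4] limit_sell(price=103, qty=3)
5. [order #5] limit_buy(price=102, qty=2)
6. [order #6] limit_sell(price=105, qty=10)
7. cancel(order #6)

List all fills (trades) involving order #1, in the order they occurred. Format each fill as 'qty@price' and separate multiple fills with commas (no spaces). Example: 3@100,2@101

After op 1 [order #1] limit_sell(price=101, qty=4): fills=none; bids=[-] asks=[#1:4@101]
After op 2 [order #2] limit_buy(price=96, qty=6): fills=none; bids=[#2:6@96] asks=[#1:4@101]
After op 3 [order #3] limit_sell(price=101, qty=8): fills=none; bids=[#2:6@96] asks=[#1:4@101 #3:8@101]
After op 4 [order #4] limit_sell(price=103, qty=3): fills=none; bids=[#2:6@96] asks=[#1:4@101 #3:8@101 #4:3@103]
After op 5 [order #5] limit_buy(price=102, qty=2): fills=#5x#1:2@101; bids=[#2:6@96] asks=[#1:2@101 #3:8@101 #4:3@103]
After op 6 [order #6] limit_sell(price=105, qty=10): fills=none; bids=[#2:6@96] asks=[#1:2@101 #3:8@101 #4:3@103 #6:10@105]
After op 7 cancel(order #6): fills=none; bids=[#2:6@96] asks=[#1:2@101 #3:8@101 #4:3@103]

Answer: 2@101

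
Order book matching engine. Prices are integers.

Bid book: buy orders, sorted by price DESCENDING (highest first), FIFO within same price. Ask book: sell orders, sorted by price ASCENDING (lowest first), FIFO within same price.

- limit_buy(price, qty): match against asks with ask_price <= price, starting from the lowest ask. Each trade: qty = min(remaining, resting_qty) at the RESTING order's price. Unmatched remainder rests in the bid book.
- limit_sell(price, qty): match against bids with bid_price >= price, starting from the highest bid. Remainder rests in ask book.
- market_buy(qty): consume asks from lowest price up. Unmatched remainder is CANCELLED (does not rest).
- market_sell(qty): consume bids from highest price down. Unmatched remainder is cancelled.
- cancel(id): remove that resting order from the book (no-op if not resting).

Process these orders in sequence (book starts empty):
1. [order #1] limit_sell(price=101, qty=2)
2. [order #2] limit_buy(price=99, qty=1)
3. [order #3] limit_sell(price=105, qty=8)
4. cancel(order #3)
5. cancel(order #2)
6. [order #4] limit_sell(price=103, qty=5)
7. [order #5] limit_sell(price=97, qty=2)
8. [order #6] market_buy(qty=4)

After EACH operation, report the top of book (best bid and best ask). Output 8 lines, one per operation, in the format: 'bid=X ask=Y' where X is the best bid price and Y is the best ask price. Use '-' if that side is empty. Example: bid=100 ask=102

Answer: bid=- ask=101
bid=99 ask=101
bid=99 ask=101
bid=99 ask=101
bid=- ask=101
bid=- ask=101
bid=- ask=97
bid=- ask=103

Derivation:
After op 1 [order #1] limit_sell(price=101, qty=2): fills=none; bids=[-] asks=[#1:2@101]
After op 2 [order #2] limit_buy(price=99, qty=1): fills=none; bids=[#2:1@99] asks=[#1:2@101]
After op 3 [order #3] limit_sell(price=105, qty=8): fills=none; bids=[#2:1@99] asks=[#1:2@101 #3:8@105]
After op 4 cancel(order #3): fills=none; bids=[#2:1@99] asks=[#1:2@101]
After op 5 cancel(order #2): fills=none; bids=[-] asks=[#1:2@101]
After op 6 [order #4] limit_sell(price=103, qty=5): fills=none; bids=[-] asks=[#1:2@101 #4:5@103]
After op 7 [order #5] limit_sell(price=97, qty=2): fills=none; bids=[-] asks=[#5:2@97 #1:2@101 #4:5@103]
After op 8 [order #6] market_buy(qty=4): fills=#6x#5:2@97 #6x#1:2@101; bids=[-] asks=[#4:5@103]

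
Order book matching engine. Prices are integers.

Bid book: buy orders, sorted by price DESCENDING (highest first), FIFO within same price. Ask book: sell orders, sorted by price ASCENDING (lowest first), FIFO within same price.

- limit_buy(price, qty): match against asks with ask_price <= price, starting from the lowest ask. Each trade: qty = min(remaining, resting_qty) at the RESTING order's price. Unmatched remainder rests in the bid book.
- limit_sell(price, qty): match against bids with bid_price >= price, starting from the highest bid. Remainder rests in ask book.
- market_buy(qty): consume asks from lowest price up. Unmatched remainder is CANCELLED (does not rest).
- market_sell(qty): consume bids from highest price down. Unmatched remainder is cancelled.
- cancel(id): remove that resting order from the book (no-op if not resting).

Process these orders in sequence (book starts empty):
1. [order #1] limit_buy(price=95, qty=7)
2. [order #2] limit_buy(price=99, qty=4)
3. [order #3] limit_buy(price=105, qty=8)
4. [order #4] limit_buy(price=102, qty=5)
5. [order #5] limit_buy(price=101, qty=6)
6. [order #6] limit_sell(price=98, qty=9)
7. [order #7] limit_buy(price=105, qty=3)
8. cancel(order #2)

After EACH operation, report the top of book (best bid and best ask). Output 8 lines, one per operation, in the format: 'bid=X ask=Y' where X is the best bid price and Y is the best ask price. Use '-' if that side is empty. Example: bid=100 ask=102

Answer: bid=95 ask=-
bid=99 ask=-
bid=105 ask=-
bid=105 ask=-
bid=105 ask=-
bid=102 ask=-
bid=105 ask=-
bid=105 ask=-

Derivation:
After op 1 [order #1] limit_buy(price=95, qty=7): fills=none; bids=[#1:7@95] asks=[-]
After op 2 [order #2] limit_buy(price=99, qty=4): fills=none; bids=[#2:4@99 #1:7@95] asks=[-]
After op 3 [order #3] limit_buy(price=105, qty=8): fills=none; bids=[#3:8@105 #2:4@99 #1:7@95] asks=[-]
After op 4 [order #4] limit_buy(price=102, qty=5): fills=none; bids=[#3:8@105 #4:5@102 #2:4@99 #1:7@95] asks=[-]
After op 5 [order #5] limit_buy(price=101, qty=6): fills=none; bids=[#3:8@105 #4:5@102 #5:6@101 #2:4@99 #1:7@95] asks=[-]
After op 6 [order #6] limit_sell(price=98, qty=9): fills=#3x#6:8@105 #4x#6:1@102; bids=[#4:4@102 #5:6@101 #2:4@99 #1:7@95] asks=[-]
After op 7 [order #7] limit_buy(price=105, qty=3): fills=none; bids=[#7:3@105 #4:4@102 #5:6@101 #2:4@99 #1:7@95] asks=[-]
After op 8 cancel(order #2): fills=none; bids=[#7:3@105 #4:4@102 #5:6@101 #1:7@95] asks=[-]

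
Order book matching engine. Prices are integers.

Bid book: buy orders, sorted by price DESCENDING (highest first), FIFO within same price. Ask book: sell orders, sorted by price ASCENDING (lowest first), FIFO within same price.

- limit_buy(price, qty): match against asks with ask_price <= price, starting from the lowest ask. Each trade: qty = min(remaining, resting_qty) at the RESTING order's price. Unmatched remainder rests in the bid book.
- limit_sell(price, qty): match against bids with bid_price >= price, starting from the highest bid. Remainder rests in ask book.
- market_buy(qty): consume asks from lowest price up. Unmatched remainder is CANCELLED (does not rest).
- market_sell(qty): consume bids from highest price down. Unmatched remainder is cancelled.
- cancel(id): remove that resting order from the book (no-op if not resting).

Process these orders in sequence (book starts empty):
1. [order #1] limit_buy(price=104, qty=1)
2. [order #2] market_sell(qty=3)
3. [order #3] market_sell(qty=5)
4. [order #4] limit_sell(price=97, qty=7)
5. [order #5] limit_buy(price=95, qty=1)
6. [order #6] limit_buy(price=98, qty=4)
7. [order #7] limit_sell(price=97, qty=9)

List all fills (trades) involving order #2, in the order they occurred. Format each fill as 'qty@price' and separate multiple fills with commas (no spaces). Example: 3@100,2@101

Answer: 1@104

Derivation:
After op 1 [order #1] limit_buy(price=104, qty=1): fills=none; bids=[#1:1@104] asks=[-]
After op 2 [order #2] market_sell(qty=3): fills=#1x#2:1@104; bids=[-] asks=[-]
After op 3 [order #3] market_sell(qty=5): fills=none; bids=[-] asks=[-]
After op 4 [order #4] limit_sell(price=97, qty=7): fills=none; bids=[-] asks=[#4:7@97]
After op 5 [order #5] limit_buy(price=95, qty=1): fills=none; bids=[#5:1@95] asks=[#4:7@97]
After op 6 [order #6] limit_buy(price=98, qty=4): fills=#6x#4:4@97; bids=[#5:1@95] asks=[#4:3@97]
After op 7 [order #7] limit_sell(price=97, qty=9): fills=none; bids=[#5:1@95] asks=[#4:3@97 #7:9@97]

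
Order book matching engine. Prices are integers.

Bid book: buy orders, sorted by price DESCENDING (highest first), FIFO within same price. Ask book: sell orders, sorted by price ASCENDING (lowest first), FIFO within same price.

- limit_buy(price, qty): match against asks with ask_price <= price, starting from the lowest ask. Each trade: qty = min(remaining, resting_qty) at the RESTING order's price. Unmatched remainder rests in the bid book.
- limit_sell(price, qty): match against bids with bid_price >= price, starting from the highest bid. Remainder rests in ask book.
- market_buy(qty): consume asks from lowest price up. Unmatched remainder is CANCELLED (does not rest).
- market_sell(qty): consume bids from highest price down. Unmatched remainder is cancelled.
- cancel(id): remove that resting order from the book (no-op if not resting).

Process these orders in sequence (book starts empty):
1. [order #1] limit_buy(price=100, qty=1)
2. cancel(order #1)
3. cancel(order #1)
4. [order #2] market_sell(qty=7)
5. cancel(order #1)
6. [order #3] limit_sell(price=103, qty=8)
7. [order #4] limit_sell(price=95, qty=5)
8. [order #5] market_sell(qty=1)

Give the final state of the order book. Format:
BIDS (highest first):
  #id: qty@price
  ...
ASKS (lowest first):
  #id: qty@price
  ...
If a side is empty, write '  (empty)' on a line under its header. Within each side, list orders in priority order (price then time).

Answer: BIDS (highest first):
  (empty)
ASKS (lowest first):
  #4: 5@95
  #3: 8@103

Derivation:
After op 1 [order #1] limit_buy(price=100, qty=1): fills=none; bids=[#1:1@100] asks=[-]
After op 2 cancel(order #1): fills=none; bids=[-] asks=[-]
After op 3 cancel(order #1): fills=none; bids=[-] asks=[-]
After op 4 [order #2] market_sell(qty=7): fills=none; bids=[-] asks=[-]
After op 5 cancel(order #1): fills=none; bids=[-] asks=[-]
After op 6 [order #3] limit_sell(price=103, qty=8): fills=none; bids=[-] asks=[#3:8@103]
After op 7 [order #4] limit_sell(price=95, qty=5): fills=none; bids=[-] asks=[#4:5@95 #3:8@103]
After op 8 [order #5] market_sell(qty=1): fills=none; bids=[-] asks=[#4:5@95 #3:8@103]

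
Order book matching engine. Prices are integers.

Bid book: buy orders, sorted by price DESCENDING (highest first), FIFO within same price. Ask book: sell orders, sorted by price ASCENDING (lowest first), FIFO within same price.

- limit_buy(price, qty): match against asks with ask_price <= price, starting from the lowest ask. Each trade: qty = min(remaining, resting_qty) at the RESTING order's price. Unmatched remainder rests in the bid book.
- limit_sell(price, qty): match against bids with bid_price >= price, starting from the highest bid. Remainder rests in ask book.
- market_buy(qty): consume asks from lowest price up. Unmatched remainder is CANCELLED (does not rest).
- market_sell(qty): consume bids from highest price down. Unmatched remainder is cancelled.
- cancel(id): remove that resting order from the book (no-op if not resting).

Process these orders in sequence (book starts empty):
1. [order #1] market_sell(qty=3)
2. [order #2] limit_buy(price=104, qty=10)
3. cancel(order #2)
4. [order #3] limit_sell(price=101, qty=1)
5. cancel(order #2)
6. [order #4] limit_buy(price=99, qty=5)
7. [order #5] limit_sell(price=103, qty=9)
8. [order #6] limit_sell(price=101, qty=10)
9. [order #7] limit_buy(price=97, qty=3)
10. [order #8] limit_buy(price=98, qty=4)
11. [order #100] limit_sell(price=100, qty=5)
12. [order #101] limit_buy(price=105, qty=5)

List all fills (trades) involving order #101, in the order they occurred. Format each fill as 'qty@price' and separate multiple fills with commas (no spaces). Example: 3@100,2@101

After op 1 [order #1] market_sell(qty=3): fills=none; bids=[-] asks=[-]
After op 2 [order #2] limit_buy(price=104, qty=10): fills=none; bids=[#2:10@104] asks=[-]
After op 3 cancel(order #2): fills=none; bids=[-] asks=[-]
After op 4 [order #3] limit_sell(price=101, qty=1): fills=none; bids=[-] asks=[#3:1@101]
After op 5 cancel(order #2): fills=none; bids=[-] asks=[#3:1@101]
After op 6 [order #4] limit_buy(price=99, qty=5): fills=none; bids=[#4:5@99] asks=[#3:1@101]
After op 7 [order #5] limit_sell(price=103, qty=9): fills=none; bids=[#4:5@99] asks=[#3:1@101 #5:9@103]
After op 8 [order #6] limit_sell(price=101, qty=10): fills=none; bids=[#4:5@99] asks=[#3:1@101 #6:10@101 #5:9@103]
After op 9 [order #7] limit_buy(price=97, qty=3): fills=none; bids=[#4:5@99 #7:3@97] asks=[#3:1@101 #6:10@101 #5:9@103]
After op 10 [order #8] limit_buy(price=98, qty=4): fills=none; bids=[#4:5@99 #8:4@98 #7:3@97] asks=[#3:1@101 #6:10@101 #5:9@103]
After op 11 [order #100] limit_sell(price=100, qty=5): fills=none; bids=[#4:5@99 #8:4@98 #7:3@97] asks=[#100:5@100 #3:1@101 #6:10@101 #5:9@103]
After op 12 [order #101] limit_buy(price=105, qty=5): fills=#101x#100:5@100; bids=[#4:5@99 #8:4@98 #7:3@97] asks=[#3:1@101 #6:10@101 #5:9@103]

Answer: 5@100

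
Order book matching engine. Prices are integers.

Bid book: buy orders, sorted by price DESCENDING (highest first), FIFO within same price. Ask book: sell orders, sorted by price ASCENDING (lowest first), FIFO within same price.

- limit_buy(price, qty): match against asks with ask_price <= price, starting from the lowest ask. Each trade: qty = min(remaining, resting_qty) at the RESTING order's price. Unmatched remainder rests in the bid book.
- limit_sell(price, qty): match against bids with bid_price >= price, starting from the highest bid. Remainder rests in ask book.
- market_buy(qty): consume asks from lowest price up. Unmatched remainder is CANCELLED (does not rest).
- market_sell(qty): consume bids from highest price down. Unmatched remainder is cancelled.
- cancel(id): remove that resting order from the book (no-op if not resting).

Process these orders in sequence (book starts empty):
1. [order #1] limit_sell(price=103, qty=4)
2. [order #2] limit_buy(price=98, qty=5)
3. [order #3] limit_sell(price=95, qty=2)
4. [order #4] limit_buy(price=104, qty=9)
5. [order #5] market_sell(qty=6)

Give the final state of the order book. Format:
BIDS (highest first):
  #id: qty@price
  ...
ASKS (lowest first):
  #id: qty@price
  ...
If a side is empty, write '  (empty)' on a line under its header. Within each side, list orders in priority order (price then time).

After op 1 [order #1] limit_sell(price=103, qty=4): fills=none; bids=[-] asks=[#1:4@103]
After op 2 [order #2] limit_buy(price=98, qty=5): fills=none; bids=[#2:5@98] asks=[#1:4@103]
After op 3 [order #3] limit_sell(price=95, qty=2): fills=#2x#3:2@98; bids=[#2:3@98] asks=[#1:4@103]
After op 4 [order #4] limit_buy(price=104, qty=9): fills=#4x#1:4@103; bids=[#4:5@104 #2:3@98] asks=[-]
After op 5 [order #5] market_sell(qty=6): fills=#4x#5:5@104 #2x#5:1@98; bids=[#2:2@98] asks=[-]

Answer: BIDS (highest first):
  #2: 2@98
ASKS (lowest first):
  (empty)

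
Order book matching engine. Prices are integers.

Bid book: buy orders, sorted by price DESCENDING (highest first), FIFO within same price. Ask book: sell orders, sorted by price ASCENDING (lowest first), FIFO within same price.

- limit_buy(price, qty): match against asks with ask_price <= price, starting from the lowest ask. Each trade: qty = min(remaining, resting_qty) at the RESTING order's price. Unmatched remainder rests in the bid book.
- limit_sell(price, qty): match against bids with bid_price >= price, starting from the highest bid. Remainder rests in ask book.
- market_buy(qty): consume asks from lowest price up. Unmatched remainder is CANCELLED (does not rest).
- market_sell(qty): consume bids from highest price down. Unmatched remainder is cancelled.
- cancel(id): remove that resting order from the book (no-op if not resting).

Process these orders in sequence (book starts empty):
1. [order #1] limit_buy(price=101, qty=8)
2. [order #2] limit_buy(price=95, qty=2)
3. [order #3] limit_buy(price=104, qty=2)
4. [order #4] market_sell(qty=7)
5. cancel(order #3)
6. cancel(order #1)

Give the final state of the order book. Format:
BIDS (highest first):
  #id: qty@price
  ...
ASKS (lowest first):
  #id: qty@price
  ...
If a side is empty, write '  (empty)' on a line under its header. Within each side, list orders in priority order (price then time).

After op 1 [order #1] limit_buy(price=101, qty=8): fills=none; bids=[#1:8@101] asks=[-]
After op 2 [order #2] limit_buy(price=95, qty=2): fills=none; bids=[#1:8@101 #2:2@95] asks=[-]
After op 3 [order #3] limit_buy(price=104, qty=2): fills=none; bids=[#3:2@104 #1:8@101 #2:2@95] asks=[-]
After op 4 [order #4] market_sell(qty=7): fills=#3x#4:2@104 #1x#4:5@101; bids=[#1:3@101 #2:2@95] asks=[-]
After op 5 cancel(order #3): fills=none; bids=[#1:3@101 #2:2@95] asks=[-]
After op 6 cancel(order #1): fills=none; bids=[#2:2@95] asks=[-]

Answer: BIDS (highest first):
  #2: 2@95
ASKS (lowest first):
  (empty)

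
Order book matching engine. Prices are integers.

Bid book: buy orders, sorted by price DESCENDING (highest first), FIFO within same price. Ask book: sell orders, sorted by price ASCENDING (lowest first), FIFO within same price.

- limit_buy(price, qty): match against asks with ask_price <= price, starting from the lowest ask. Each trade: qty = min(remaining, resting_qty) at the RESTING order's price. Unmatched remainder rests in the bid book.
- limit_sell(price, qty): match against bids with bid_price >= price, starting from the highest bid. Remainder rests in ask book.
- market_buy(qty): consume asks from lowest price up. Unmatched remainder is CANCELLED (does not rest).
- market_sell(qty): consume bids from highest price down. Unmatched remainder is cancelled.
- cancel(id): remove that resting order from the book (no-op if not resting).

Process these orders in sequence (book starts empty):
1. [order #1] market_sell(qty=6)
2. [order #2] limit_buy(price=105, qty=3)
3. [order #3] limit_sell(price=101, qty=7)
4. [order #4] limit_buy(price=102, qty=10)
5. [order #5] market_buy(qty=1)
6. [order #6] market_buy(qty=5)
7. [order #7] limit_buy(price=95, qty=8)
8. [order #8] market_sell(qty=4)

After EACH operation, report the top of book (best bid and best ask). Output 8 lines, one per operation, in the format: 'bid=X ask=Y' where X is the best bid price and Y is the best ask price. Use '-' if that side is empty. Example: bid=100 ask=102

Answer: bid=- ask=-
bid=105 ask=-
bid=- ask=101
bid=102 ask=-
bid=102 ask=-
bid=102 ask=-
bid=102 ask=-
bid=102 ask=-

Derivation:
After op 1 [order #1] market_sell(qty=6): fills=none; bids=[-] asks=[-]
After op 2 [order #2] limit_buy(price=105, qty=3): fills=none; bids=[#2:3@105] asks=[-]
After op 3 [order #3] limit_sell(price=101, qty=7): fills=#2x#3:3@105; bids=[-] asks=[#3:4@101]
After op 4 [order #4] limit_buy(price=102, qty=10): fills=#4x#3:4@101; bids=[#4:6@102] asks=[-]
After op 5 [order #5] market_buy(qty=1): fills=none; bids=[#4:6@102] asks=[-]
After op 6 [order #6] market_buy(qty=5): fills=none; bids=[#4:6@102] asks=[-]
After op 7 [order #7] limit_buy(price=95, qty=8): fills=none; bids=[#4:6@102 #7:8@95] asks=[-]
After op 8 [order #8] market_sell(qty=4): fills=#4x#8:4@102; bids=[#4:2@102 #7:8@95] asks=[-]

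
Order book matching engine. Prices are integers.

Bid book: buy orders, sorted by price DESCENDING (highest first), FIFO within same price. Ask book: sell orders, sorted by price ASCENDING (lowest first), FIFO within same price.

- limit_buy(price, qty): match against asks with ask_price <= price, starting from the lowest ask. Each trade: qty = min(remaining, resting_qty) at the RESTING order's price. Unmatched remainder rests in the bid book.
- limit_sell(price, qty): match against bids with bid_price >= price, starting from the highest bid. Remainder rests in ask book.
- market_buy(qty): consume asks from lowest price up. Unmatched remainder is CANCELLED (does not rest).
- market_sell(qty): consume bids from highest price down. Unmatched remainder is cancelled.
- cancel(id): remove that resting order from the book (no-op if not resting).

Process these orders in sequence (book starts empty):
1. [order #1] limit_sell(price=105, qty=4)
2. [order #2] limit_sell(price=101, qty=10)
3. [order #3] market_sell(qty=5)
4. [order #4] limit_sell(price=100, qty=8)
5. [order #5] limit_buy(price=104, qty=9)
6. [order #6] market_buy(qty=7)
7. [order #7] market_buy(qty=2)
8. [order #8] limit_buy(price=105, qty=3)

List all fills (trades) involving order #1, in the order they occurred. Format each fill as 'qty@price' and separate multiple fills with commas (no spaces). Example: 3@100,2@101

Answer: 3@105

Derivation:
After op 1 [order #1] limit_sell(price=105, qty=4): fills=none; bids=[-] asks=[#1:4@105]
After op 2 [order #2] limit_sell(price=101, qty=10): fills=none; bids=[-] asks=[#2:10@101 #1:4@105]
After op 3 [order #3] market_sell(qty=5): fills=none; bids=[-] asks=[#2:10@101 #1:4@105]
After op 4 [order #4] limit_sell(price=100, qty=8): fills=none; bids=[-] asks=[#4:8@100 #2:10@101 #1:4@105]
After op 5 [order #5] limit_buy(price=104, qty=9): fills=#5x#4:8@100 #5x#2:1@101; bids=[-] asks=[#2:9@101 #1:4@105]
After op 6 [order #6] market_buy(qty=7): fills=#6x#2:7@101; bids=[-] asks=[#2:2@101 #1:4@105]
After op 7 [order #7] market_buy(qty=2): fills=#7x#2:2@101; bids=[-] asks=[#1:4@105]
After op 8 [order #8] limit_buy(price=105, qty=3): fills=#8x#1:3@105; bids=[-] asks=[#1:1@105]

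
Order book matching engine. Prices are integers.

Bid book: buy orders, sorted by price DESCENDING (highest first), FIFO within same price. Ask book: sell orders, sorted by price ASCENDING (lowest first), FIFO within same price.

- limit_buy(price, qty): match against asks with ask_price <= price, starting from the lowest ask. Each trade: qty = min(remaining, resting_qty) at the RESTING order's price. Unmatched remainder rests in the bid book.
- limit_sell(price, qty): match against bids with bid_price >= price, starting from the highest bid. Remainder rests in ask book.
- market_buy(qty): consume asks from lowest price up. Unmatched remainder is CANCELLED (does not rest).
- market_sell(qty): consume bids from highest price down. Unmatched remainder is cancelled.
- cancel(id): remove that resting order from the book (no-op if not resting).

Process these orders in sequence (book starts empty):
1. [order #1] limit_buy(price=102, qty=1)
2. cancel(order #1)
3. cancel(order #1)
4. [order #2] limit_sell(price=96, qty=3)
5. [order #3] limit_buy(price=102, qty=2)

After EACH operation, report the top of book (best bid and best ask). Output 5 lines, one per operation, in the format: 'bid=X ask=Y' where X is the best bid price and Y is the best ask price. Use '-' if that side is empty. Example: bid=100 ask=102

Answer: bid=102 ask=-
bid=- ask=-
bid=- ask=-
bid=- ask=96
bid=- ask=96

Derivation:
After op 1 [order #1] limit_buy(price=102, qty=1): fills=none; bids=[#1:1@102] asks=[-]
After op 2 cancel(order #1): fills=none; bids=[-] asks=[-]
After op 3 cancel(order #1): fills=none; bids=[-] asks=[-]
After op 4 [order #2] limit_sell(price=96, qty=3): fills=none; bids=[-] asks=[#2:3@96]
After op 5 [order #3] limit_buy(price=102, qty=2): fills=#3x#2:2@96; bids=[-] asks=[#2:1@96]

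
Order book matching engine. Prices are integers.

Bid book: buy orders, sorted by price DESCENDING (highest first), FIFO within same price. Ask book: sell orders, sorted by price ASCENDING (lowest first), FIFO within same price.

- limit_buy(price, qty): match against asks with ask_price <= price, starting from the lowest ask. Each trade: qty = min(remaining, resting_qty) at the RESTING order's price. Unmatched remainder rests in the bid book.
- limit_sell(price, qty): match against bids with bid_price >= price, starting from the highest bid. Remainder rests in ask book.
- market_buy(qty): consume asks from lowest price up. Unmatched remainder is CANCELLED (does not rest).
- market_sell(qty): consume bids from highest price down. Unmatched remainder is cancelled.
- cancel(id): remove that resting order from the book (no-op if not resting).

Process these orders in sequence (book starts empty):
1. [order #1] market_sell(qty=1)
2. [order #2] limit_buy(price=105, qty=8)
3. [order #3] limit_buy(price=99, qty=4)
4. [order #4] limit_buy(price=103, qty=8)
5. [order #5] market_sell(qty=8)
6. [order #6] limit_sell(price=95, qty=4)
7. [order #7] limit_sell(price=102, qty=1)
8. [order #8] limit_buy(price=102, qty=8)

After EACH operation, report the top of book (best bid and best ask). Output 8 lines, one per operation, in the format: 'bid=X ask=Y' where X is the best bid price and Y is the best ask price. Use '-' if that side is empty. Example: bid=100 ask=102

Answer: bid=- ask=-
bid=105 ask=-
bid=105 ask=-
bid=105 ask=-
bid=103 ask=-
bid=103 ask=-
bid=103 ask=-
bid=103 ask=-

Derivation:
After op 1 [order #1] market_sell(qty=1): fills=none; bids=[-] asks=[-]
After op 2 [order #2] limit_buy(price=105, qty=8): fills=none; bids=[#2:8@105] asks=[-]
After op 3 [order #3] limit_buy(price=99, qty=4): fills=none; bids=[#2:8@105 #3:4@99] asks=[-]
After op 4 [order #4] limit_buy(price=103, qty=8): fills=none; bids=[#2:8@105 #4:8@103 #3:4@99] asks=[-]
After op 5 [order #5] market_sell(qty=8): fills=#2x#5:8@105; bids=[#4:8@103 #3:4@99] asks=[-]
After op 6 [order #6] limit_sell(price=95, qty=4): fills=#4x#6:4@103; bids=[#4:4@103 #3:4@99] asks=[-]
After op 7 [order #7] limit_sell(price=102, qty=1): fills=#4x#7:1@103; bids=[#4:3@103 #3:4@99] asks=[-]
After op 8 [order #8] limit_buy(price=102, qty=8): fills=none; bids=[#4:3@103 #8:8@102 #3:4@99] asks=[-]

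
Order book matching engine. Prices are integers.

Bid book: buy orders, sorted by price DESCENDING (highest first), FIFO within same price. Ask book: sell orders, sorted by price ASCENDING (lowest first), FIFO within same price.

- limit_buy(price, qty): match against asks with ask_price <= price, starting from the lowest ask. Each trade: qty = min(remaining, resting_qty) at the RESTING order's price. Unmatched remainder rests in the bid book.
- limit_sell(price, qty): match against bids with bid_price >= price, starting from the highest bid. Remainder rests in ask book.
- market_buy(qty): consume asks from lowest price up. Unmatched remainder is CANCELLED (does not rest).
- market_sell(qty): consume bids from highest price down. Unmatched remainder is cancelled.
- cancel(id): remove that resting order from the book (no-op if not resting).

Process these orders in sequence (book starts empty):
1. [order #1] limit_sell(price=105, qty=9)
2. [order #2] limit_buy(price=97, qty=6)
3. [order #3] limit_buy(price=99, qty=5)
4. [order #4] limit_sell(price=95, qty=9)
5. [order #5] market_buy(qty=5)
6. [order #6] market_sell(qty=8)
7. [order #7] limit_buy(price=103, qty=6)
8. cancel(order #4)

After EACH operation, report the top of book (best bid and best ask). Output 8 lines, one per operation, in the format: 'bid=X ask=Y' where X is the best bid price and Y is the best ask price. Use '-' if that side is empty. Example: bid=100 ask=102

Answer: bid=- ask=105
bid=97 ask=105
bid=99 ask=105
bid=97 ask=105
bid=97 ask=105
bid=- ask=105
bid=103 ask=105
bid=103 ask=105

Derivation:
After op 1 [order #1] limit_sell(price=105, qty=9): fills=none; bids=[-] asks=[#1:9@105]
After op 2 [order #2] limit_buy(price=97, qty=6): fills=none; bids=[#2:6@97] asks=[#1:9@105]
After op 3 [order #3] limit_buy(price=99, qty=5): fills=none; bids=[#3:5@99 #2:6@97] asks=[#1:9@105]
After op 4 [order #4] limit_sell(price=95, qty=9): fills=#3x#4:5@99 #2x#4:4@97; bids=[#2:2@97] asks=[#1:9@105]
After op 5 [order #5] market_buy(qty=5): fills=#5x#1:5@105; bids=[#2:2@97] asks=[#1:4@105]
After op 6 [order #6] market_sell(qty=8): fills=#2x#6:2@97; bids=[-] asks=[#1:4@105]
After op 7 [order #7] limit_buy(price=103, qty=6): fills=none; bids=[#7:6@103] asks=[#1:4@105]
After op 8 cancel(order #4): fills=none; bids=[#7:6@103] asks=[#1:4@105]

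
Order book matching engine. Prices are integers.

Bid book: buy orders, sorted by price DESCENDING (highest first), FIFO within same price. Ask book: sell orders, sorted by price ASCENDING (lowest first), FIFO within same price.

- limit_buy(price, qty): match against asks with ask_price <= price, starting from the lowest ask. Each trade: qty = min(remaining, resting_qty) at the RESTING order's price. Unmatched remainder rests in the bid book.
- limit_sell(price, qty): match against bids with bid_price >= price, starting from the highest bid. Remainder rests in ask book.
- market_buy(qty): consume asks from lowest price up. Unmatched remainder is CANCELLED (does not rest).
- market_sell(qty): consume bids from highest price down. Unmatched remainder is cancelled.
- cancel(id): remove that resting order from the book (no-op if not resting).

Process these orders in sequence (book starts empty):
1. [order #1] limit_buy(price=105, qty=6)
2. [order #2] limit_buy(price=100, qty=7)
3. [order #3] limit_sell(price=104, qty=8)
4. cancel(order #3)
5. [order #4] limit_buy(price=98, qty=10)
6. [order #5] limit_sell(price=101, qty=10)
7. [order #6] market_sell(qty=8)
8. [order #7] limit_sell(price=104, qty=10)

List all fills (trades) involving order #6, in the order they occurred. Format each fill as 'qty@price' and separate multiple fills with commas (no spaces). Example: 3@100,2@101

After op 1 [order #1] limit_buy(price=105, qty=6): fills=none; bids=[#1:6@105] asks=[-]
After op 2 [order #2] limit_buy(price=100, qty=7): fills=none; bids=[#1:6@105 #2:7@100] asks=[-]
After op 3 [order #3] limit_sell(price=104, qty=8): fills=#1x#3:6@105; bids=[#2:7@100] asks=[#3:2@104]
After op 4 cancel(order #3): fills=none; bids=[#2:7@100] asks=[-]
After op 5 [order #4] limit_buy(price=98, qty=10): fills=none; bids=[#2:7@100 #4:10@98] asks=[-]
After op 6 [order #5] limit_sell(price=101, qty=10): fills=none; bids=[#2:7@100 #4:10@98] asks=[#5:10@101]
After op 7 [order #6] market_sell(qty=8): fills=#2x#6:7@100 #4x#6:1@98; bids=[#4:9@98] asks=[#5:10@101]
After op 8 [order #7] limit_sell(price=104, qty=10): fills=none; bids=[#4:9@98] asks=[#5:10@101 #7:10@104]

Answer: 7@100,1@98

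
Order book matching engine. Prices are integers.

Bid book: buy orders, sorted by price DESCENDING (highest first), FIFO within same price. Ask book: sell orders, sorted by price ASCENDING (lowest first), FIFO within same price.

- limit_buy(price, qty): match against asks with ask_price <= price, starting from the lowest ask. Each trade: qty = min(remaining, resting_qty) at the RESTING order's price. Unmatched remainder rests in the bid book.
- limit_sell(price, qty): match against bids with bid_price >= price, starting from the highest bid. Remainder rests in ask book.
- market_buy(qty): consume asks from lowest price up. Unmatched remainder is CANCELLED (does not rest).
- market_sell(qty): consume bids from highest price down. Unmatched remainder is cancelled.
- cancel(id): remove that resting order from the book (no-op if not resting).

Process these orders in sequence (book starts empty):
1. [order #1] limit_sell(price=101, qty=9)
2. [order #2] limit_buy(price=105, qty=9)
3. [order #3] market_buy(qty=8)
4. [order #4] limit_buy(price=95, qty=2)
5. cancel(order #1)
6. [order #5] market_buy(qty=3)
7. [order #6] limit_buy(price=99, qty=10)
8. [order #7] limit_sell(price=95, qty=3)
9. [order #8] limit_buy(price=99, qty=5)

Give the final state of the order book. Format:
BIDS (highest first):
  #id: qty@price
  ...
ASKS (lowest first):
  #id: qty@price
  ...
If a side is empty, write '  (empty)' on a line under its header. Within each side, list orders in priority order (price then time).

Answer: BIDS (highest first):
  #6: 7@99
  #8: 5@99
  #4: 2@95
ASKS (lowest first):
  (empty)

Derivation:
After op 1 [order #1] limit_sell(price=101, qty=9): fills=none; bids=[-] asks=[#1:9@101]
After op 2 [order #2] limit_buy(price=105, qty=9): fills=#2x#1:9@101; bids=[-] asks=[-]
After op 3 [order #3] market_buy(qty=8): fills=none; bids=[-] asks=[-]
After op 4 [order #4] limit_buy(price=95, qty=2): fills=none; bids=[#4:2@95] asks=[-]
After op 5 cancel(order #1): fills=none; bids=[#4:2@95] asks=[-]
After op 6 [order #5] market_buy(qty=3): fills=none; bids=[#4:2@95] asks=[-]
After op 7 [order #6] limit_buy(price=99, qty=10): fills=none; bids=[#6:10@99 #4:2@95] asks=[-]
After op 8 [order #7] limit_sell(price=95, qty=3): fills=#6x#7:3@99; bids=[#6:7@99 #4:2@95] asks=[-]
After op 9 [order #8] limit_buy(price=99, qty=5): fills=none; bids=[#6:7@99 #8:5@99 #4:2@95] asks=[-]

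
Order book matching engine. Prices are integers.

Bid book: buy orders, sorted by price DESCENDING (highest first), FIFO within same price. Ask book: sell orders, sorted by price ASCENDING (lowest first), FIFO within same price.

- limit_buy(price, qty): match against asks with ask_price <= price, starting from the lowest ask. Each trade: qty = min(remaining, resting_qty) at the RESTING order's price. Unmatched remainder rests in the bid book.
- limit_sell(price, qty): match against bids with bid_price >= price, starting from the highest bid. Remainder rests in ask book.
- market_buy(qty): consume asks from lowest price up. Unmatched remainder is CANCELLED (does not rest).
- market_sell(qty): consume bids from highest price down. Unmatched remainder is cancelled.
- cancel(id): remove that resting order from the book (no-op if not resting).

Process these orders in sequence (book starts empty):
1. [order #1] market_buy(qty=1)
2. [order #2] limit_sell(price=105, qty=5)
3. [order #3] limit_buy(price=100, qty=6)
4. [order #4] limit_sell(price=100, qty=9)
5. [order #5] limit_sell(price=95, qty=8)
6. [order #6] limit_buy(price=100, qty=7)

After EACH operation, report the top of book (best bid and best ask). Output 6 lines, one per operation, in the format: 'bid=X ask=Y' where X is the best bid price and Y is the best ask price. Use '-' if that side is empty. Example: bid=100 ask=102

After op 1 [order #1] market_buy(qty=1): fills=none; bids=[-] asks=[-]
After op 2 [order #2] limit_sell(price=105, qty=5): fills=none; bids=[-] asks=[#2:5@105]
After op 3 [order #3] limit_buy(price=100, qty=6): fills=none; bids=[#3:6@100] asks=[#2:5@105]
After op 4 [order #4] limit_sell(price=100, qty=9): fills=#3x#4:6@100; bids=[-] asks=[#4:3@100 #2:5@105]
After op 5 [order #5] limit_sell(price=95, qty=8): fills=none; bids=[-] asks=[#5:8@95 #4:3@100 #2:5@105]
After op 6 [order #6] limit_buy(price=100, qty=7): fills=#6x#5:7@95; bids=[-] asks=[#5:1@95 #4:3@100 #2:5@105]

Answer: bid=- ask=-
bid=- ask=105
bid=100 ask=105
bid=- ask=100
bid=- ask=95
bid=- ask=95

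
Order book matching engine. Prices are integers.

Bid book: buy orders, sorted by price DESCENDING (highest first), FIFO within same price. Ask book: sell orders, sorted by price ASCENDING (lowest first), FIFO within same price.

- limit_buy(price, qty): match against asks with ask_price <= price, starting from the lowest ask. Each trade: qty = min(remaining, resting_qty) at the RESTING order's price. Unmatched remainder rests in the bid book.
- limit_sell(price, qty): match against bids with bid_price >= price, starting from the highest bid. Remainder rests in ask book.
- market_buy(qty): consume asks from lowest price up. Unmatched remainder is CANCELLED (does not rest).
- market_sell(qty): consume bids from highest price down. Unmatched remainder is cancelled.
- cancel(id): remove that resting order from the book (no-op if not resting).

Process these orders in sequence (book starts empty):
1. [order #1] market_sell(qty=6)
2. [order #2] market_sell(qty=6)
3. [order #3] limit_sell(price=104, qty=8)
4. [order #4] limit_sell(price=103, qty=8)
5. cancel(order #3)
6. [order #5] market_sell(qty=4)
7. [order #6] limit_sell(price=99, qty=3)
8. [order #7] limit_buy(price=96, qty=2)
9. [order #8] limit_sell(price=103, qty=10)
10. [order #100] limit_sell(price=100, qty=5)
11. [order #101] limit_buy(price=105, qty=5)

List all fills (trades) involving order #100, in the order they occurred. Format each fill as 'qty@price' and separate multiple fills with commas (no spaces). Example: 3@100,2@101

After op 1 [order #1] market_sell(qty=6): fills=none; bids=[-] asks=[-]
After op 2 [order #2] market_sell(qty=6): fills=none; bids=[-] asks=[-]
After op 3 [order #3] limit_sell(price=104, qty=8): fills=none; bids=[-] asks=[#3:8@104]
After op 4 [order #4] limit_sell(price=103, qty=8): fills=none; bids=[-] asks=[#4:8@103 #3:8@104]
After op 5 cancel(order #3): fills=none; bids=[-] asks=[#4:8@103]
After op 6 [order #5] market_sell(qty=4): fills=none; bids=[-] asks=[#4:8@103]
After op 7 [order #6] limit_sell(price=99, qty=3): fills=none; bids=[-] asks=[#6:3@99 #4:8@103]
After op 8 [order #7] limit_buy(price=96, qty=2): fills=none; bids=[#7:2@96] asks=[#6:3@99 #4:8@103]
After op 9 [order #8] limit_sell(price=103, qty=10): fills=none; bids=[#7:2@96] asks=[#6:3@99 #4:8@103 #8:10@103]
After op 10 [order #100] limit_sell(price=100, qty=5): fills=none; bids=[#7:2@96] asks=[#6:3@99 #100:5@100 #4:8@103 #8:10@103]
After op 11 [order #101] limit_buy(price=105, qty=5): fills=#101x#6:3@99 #101x#100:2@100; bids=[#7:2@96] asks=[#100:3@100 #4:8@103 #8:10@103]

Answer: 2@100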